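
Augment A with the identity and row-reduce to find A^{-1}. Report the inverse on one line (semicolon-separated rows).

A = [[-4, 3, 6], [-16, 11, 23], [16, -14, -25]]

inverse = [47/4 -9/4 3/4; -8 1 -1; 12 -2 1]

Gauss-Jordan on [A | I]:
R1 <- (1/-4)*R1:  [    1  -3/4  -3/2  |  -1/4     0     0 ]
R2 <- R2 - (-16)*R1:  [  0  -1  -1  |  -4   1   0 ]
R3 <- R3 - (16)*R1:  [  0  -2  -1  |   4   0   1 ]
R2 <- (1/-1)*R2:  [  0   1   1  |   4  -1   0 ]
R1 <- R1 - (-3/4)*R2:  [    1     0  -3/4  |  11/4  -3/4     0 ]
R3 <- R3 - (-2)*R2:  [  0   0   1  |  12  -2   1 ]
R1 <- R1 - (-3/4)*R3:  [    1     0     0  |  47/4  -9/4   3/4 ]
R2 <- R2 - (1)*R3:  [  0   1   0  |  -8   1  -1 ]
Right block of [I | A^{-1}] is the inverse:
[ 47/4  -9/4  3/4 ]
[   -8     1   -1 ]
[   12    -2    1 ]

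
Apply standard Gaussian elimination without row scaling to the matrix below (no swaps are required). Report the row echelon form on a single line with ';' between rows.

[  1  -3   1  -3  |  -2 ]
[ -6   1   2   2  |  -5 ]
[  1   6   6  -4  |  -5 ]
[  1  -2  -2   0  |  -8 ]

Forward elimination:
R2 <- R2 - (-6)*R1:  [   0  -17    8  -16  -17 ]
R3 <- R3 - (1)*R1:  [  0   9   5  -1  -3 ]
R4 <- R4 - (1)*R1:  [  0   1  -3   3  -6 ]
R3 <- R3 - (-9/17)*R2:  [       0        0   157/17  -161/17      -12 ]
R4 <- R4 - (-1/17)*R2:  [      0       0  -43/17   35/17      -7 ]
R4 <- R4 - (-43/157)*R3:  [         0          0          0    -84/157  -1615/157 ]
Row echelon form:
[ 1   -3       1       -3  |         -2 ]
[ 0  -17       8      -16  |        -17 ]
[ 0    0  157/17  -161/17  |        -12 ]
[ 0    0       0  -84/157  |  -1615/157 ]

REF = [1 -3 1 -3 -2; 0 -17 8 -16 -17; 0 0 157/17 -161/17 -12; 0 0 0 -84/157 -1615/157]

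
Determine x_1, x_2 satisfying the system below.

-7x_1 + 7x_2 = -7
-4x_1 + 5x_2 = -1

Forward elimination on [A|b]:
R2 <- R2 - (4/7)*R1:  [ 0  1  3 ]
Row echelon form:
[ -7  7  |  -7 ]
[  0  1  |   3 ]
Back-substitution:
x_2 = (3) / 1 = 3
x_1 = (-7 - (7)*(3)) / -7 = 4

(4, 3)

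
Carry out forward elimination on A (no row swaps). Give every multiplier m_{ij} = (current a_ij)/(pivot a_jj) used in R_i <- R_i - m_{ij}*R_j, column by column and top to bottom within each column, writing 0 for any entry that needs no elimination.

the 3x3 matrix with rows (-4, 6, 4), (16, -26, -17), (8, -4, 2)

multipliers: -4, -2, -4

Forward elimination:
R2 <- R2 - (-4)*R1:  [  0  -2  -1 ]
R3 <- R3 - (-2)*R1:  [  0   8  10 ]
R3 <- R3 - (-4)*R2:  [ 0  0  6 ]
Multipliers (in order of application): m_{21} = -4, m_{31} = -2, m_{32} = -4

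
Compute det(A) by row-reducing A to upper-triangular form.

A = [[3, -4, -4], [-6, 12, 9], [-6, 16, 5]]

det(A) = -60

Forward elimination:
R2 <- R2 - (-2)*R1:  [ 0  4  1 ]
R3 <- R3 - (-2)*R1:  [  0   8  -3 ]
R3 <- R3 - (2)*R2:  [  0   0  -5 ]
Upper-triangular form:
[ 3  -4  -4 ]
[ 0   4   1 ]
[ 0   0  -5 ]
det(A) = (-1)^0 * (3) * (4) * (-5) = -60  (0 row swaps -> sign +1)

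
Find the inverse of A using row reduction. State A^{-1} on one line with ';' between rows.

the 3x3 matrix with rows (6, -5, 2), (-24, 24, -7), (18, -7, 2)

Gauss-Jordan on [A | I]:
R1 <- (1/6)*R1:  [    1  -5/6   1/3  |   1/6     0     0 ]
R2 <- R2 - (-24)*R1:  [ 0  4  1  |  4  1  0 ]
R3 <- R3 - (18)*R1:  [  0   8  -4  |  -3   0   1 ]
R2 <- (1/4)*R2:  [   0    1  1/4  |    1  1/4    0 ]
R1 <- R1 - (-5/6)*R2:  [     1      0  13/24  |      1   5/24      0 ]
R3 <- R3 - (8)*R2:  [   0    0   -6  |  -11   -2    1 ]
R3 <- (1/-6)*R3:  [    0     0     1  |  11/6   1/3  -1/6 ]
R1 <- R1 - (13/24)*R3:  [      1       0       0  |   1/144    1/36  13/144 ]
R2 <- R2 - (1/4)*R3:  [     0      1      0  |  13/24    1/6   1/24 ]
Right block of [I | A^{-1}] is the inverse:
[ 1/144  1/36  13/144 ]
[ 13/24   1/6    1/24 ]
[  11/6   1/3    -1/6 ]

inverse = [1/144 1/36 13/144; 13/24 1/6 1/24; 11/6 1/3 -1/6]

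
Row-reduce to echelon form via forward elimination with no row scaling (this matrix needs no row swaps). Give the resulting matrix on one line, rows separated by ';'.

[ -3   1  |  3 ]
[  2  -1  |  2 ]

REF = [-3 1 3; 0 -1/3 4]

Forward elimination:
R2 <- R2 - (-2/3)*R1:  [    0  -1/3     4 ]
Row echelon form:
[ -3     1  |  3 ]
[  0  -1/3  |  4 ]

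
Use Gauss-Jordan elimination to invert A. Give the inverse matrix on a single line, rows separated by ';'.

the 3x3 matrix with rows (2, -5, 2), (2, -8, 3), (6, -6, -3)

inverse = [7/6 -3/4 1/36; 2/3 -1/2 -1/18; 1 -1/2 -1/6]

Gauss-Jordan on [A | I]:
R1 <- (1/2)*R1:  [    1  -5/2     1  |   1/2     0     0 ]
R2 <- R2 - (2)*R1:  [  0  -3   1  |  -1   1   0 ]
R3 <- R3 - (6)*R1:  [  0   9  -9  |  -3   0   1 ]
R2 <- (1/-3)*R2:  [    0     1  -1/3  |   1/3  -1/3     0 ]
R1 <- R1 - (-5/2)*R2:  [    1     0   1/6  |   4/3  -5/6     0 ]
R3 <- R3 - (9)*R2:  [  0   0  -6  |  -6   3   1 ]
R3 <- (1/-6)*R3:  [    0     0     1  |     1  -1/2  -1/6 ]
R1 <- R1 - (1/6)*R3:  [    1     0     0  |   7/6  -3/4  1/36 ]
R2 <- R2 - (-1/3)*R3:  [     0      1      0  |    2/3   -1/2  -1/18 ]
Right block of [I | A^{-1}] is the inverse:
[ 7/6  -3/4   1/36 ]
[ 2/3  -1/2  -1/18 ]
[   1  -1/2   -1/6 ]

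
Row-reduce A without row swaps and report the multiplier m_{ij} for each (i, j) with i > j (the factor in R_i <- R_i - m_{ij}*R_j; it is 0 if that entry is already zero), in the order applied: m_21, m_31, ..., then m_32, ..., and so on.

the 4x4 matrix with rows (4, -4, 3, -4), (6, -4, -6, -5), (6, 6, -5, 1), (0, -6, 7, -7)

Forward elimination:
R2 <- R2 - (3/2)*R1:  [     0      2  -21/2      1 ]
R3 <- R3 - (3/2)*R1:  [     0     12  -19/2      7 ]
R4: entry in column 1 is already 0 -> m_{41} = 0 (no row operation needed)
R3 <- R3 - (6)*R2:  [     0      0  107/2      1 ]
R4 <- R4 - (-3)*R2:  [     0      0  -49/2     -4 ]
R4 <- R4 - (-49/107)*R3:  [        0         0         0  -379/107 ]
Multipliers (in order of application): m_{21} = 3/2, m_{31} = 3/2, m_{41} = 0, m_{32} = 6, m_{42} = -3, m_{43} = -49/107

multipliers: 3/2, 3/2, 0, 6, -3, -49/107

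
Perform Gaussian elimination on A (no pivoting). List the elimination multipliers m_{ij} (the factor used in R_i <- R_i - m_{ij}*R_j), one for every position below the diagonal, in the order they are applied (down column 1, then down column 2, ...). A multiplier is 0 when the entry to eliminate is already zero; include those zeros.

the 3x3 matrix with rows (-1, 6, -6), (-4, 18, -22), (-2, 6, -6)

multipliers: 4, 2, 1

Forward elimination:
R2 <- R2 - (4)*R1:  [  0  -6   2 ]
R3 <- R3 - (2)*R1:  [  0  -6   6 ]
R3 <- R3 - (1)*R2:  [ 0  0  4 ]
Multipliers (in order of application): m_{21} = 4, m_{31} = 2, m_{32} = 1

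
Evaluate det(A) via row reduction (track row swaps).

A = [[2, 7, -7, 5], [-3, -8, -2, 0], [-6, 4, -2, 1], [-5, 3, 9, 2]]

det(A) = 3760

Forward elimination:
R2 <- R2 - (-3/2)*R1:  [     0    5/2  -25/2   15/2 ]
R3 <- R3 - (-3)*R1:  [   0   25  -23   16 ]
R4 <- R4 - (-5/2)*R1:  [     0   41/2  -17/2   29/2 ]
R3 <- R3 - (10)*R2:  [   0    0  102  -59 ]
R4 <- R4 - (41/5)*R2:  [   0    0   94  -47 ]
R4 <- R4 - (47/51)*R3:  [      0       0       0  376/51 ]
Upper-triangular form:
[ 2    7     -7       5 ]
[ 0  5/2  -25/2    15/2 ]
[ 0    0    102     -59 ]
[ 0    0      0  376/51 ]
det(A) = (-1)^0 * (2) * (5/2) * (102) * (376/51) = 3760  (0 row swaps -> sign +1)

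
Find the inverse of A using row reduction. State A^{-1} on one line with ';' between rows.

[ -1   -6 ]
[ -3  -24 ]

Gauss-Jordan on [A | I]:
R1 <- (1/-1)*R1:  [  1   6  |  -1   0 ]
R2 <- R2 - (-3)*R1:  [  0  -6  |  -3   1 ]
R2 <- (1/-6)*R2:  [    0     1  |   1/2  -1/6 ]
R1 <- R1 - (6)*R2:  [  1   0  |  -4   1 ]
Right block of [I | A^{-1}] is the inverse:
[  -4     1 ]
[ 1/2  -1/6 ]

inverse = [-4 1; 1/2 -1/6]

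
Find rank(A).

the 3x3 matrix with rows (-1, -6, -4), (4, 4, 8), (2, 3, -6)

Row reduction:
R2 <- R2 - (-4)*R1:  [   0  -20   -8 ]
R3 <- R3 - (-2)*R1:  [   0   -9  -14 ]
R3 <- R3 - (9/20)*R2:  [     0      0  -52/5 ]
Row echelon form:
[ -1   -6     -4 ]
[  0  -20     -8 ]
[  0    0  -52/5 ]
Nonzero rows / pivot columns: 3

rank(A) = 3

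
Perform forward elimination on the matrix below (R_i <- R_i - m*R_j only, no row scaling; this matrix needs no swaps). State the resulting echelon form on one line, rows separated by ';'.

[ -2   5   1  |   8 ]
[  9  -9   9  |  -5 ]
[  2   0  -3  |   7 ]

Forward elimination:
R2 <- R2 - (-9/2)*R1:  [    0  27/2  27/2    31 ]
R3 <- R3 - (-1)*R1:  [  0   5  -2  15 ]
R3 <- R3 - (10/27)*R2:  [     0      0     -7  95/27 ]
Row echelon form:
[ -2     5     1  |      8 ]
[  0  27/2  27/2  |     31 ]
[  0     0    -7  |  95/27 ]

REF = [-2 5 1 8; 0 27/2 27/2 31; 0 0 -7 95/27]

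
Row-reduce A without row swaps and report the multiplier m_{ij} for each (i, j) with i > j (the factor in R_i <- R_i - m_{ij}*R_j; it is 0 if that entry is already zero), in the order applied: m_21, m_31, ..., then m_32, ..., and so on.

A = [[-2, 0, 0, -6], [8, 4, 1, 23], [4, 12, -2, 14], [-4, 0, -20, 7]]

multipliers: -4, -2, 2, 3, 0, 4

Forward elimination:
R2 <- R2 - (-4)*R1:  [  0   4   1  -1 ]
R3 <- R3 - (-2)*R1:  [  0  12  -2   2 ]
R4 <- R4 - (2)*R1:  [   0    0  -20   19 ]
R3 <- R3 - (3)*R2:  [  0   0  -5   5 ]
R4: entry in column 2 is already 0 -> m_{42} = 0 (no row operation needed)
R4 <- R4 - (4)*R3:  [  0   0   0  -1 ]
Multipliers (in order of application): m_{21} = -4, m_{31} = -2, m_{41} = 2, m_{32} = 3, m_{42} = 0, m_{43} = 4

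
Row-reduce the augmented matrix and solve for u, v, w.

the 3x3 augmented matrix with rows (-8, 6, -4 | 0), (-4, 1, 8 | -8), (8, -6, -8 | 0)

Forward elimination on [A|b]:
R2 <- R2 - (1/2)*R1:  [  0  -2  10  -8 ]
R3 <- R3 - (-1)*R1:  [   0    0  -12    0 ]
Row echelon form:
[ -8   6   -4  |   0 ]
[  0  -2   10  |  -8 ]
[  0   0  -12  |   0 ]
Back-substitution:
w = (0) / -12 = 0
v = (-8 - (10)*(0)) / -2 = 4
u = (0 - (6)*(4) - (-4)*(0)) / -8 = 3

(3, 4, 0)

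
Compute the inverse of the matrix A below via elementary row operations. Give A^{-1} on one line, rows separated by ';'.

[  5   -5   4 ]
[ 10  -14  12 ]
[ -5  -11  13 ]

inverse = [5/2 -21/20 1/5; 19/2 -17/4 1; 9 -4 1]

Gauss-Jordan on [A | I]:
R1 <- (1/5)*R1:  [   1   -1  4/5  |  1/5    0    0 ]
R2 <- R2 - (10)*R1:  [  0  -4   4  |  -2   1   0 ]
R3 <- R3 - (-5)*R1:  [   0  -16   17  |    1    0    1 ]
R2 <- (1/-4)*R2:  [    0     1    -1  |   1/2  -1/4     0 ]
R1 <- R1 - (-1)*R2:  [    1     0  -1/5  |  7/10  -1/4     0 ]
R3 <- R3 - (-16)*R2:  [  0   0   1  |   9  -4   1 ]
R1 <- R1 - (-1/5)*R3:  [      1       0       0  |     5/2  -21/20     1/5 ]
R2 <- R2 - (-1)*R3:  [     0      1      0  |   19/2  -17/4      1 ]
Right block of [I | A^{-1}] is the inverse:
[  5/2  -21/20  1/5 ]
[ 19/2   -17/4    1 ]
[    9      -4    1 ]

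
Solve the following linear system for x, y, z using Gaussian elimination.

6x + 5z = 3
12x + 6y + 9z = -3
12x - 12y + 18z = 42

(-2, -1, 3)

Forward elimination on [A|b]:
R2 <- R2 - (2)*R1:  [  0   6  -1  -9 ]
R3 <- R3 - (2)*R1:  [   0  -12    8   36 ]
R3 <- R3 - (-2)*R2:  [  0   0   6  18 ]
Row echelon form:
[ 6  0   5  |   3 ]
[ 0  6  -1  |  -9 ]
[ 0  0   6  |  18 ]
Back-substitution:
z = (18) / 6 = 3
y = (-9 - (-1)*(3)) / 6 = -1
x = (3 - (5)*(3)) / 6 = -2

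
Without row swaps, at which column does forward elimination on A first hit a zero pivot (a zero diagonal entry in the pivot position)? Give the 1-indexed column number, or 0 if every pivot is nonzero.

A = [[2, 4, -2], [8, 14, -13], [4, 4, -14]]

Naive forward elimination:
R2 <- R2 - (4)*R1:  [  0  -2  -5 ]
R3 <- R3 - (2)*R1:  [   0   -4  -10 ]
R3 <- R3 - (2)*R2:  [ 0  0  0 ]
Matrix at this point:
[ 2   4  -2 ]
[ 0  -2  -5 ]
[ 0   0   0 ]
Pivot entry (3,3) in the last row is zero and there are no rows below to swap with -> zero pivot in column 3 (A is singular).

first zero-pivot column = 3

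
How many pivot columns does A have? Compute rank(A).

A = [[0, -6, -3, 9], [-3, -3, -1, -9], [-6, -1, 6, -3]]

Row reduction:
R1 <-> R2   (pivot in column 1 was zero)
[ -3  -3  -1  -9 ]
[  0  -6  -3   9 ]
[ -6  -1   6  -3 ]
R3 <- R3 - (2)*R1:  [  0   5   8  15 ]
R3 <- R3 - (-5/6)*R2:  [    0     0  11/2  45/2 ]
Row echelon form:
[ -3  -3    -1    -9 ]
[  0  -6    -3     9 ]
[  0   0  11/2  45/2 ]
Nonzero rows / pivot columns: 3

rank(A) = 3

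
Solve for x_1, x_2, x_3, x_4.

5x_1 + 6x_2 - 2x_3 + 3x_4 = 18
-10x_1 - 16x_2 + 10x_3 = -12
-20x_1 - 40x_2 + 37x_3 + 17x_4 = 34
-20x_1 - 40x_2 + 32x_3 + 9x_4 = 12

Forward elimination on [A|b]:
R2 <- R2 - (-2)*R1:  [  0  -4   6   6  24 ]
R3 <- R3 - (-4)*R1:  [   0  -16   29   29  106 ]
R4 <- R4 - (-4)*R1:  [   0  -16   24   21   84 ]
R3 <- R3 - (4)*R2:  [  0   0   5   5  10 ]
R4 <- R4 - (4)*R2:  [   0    0    0   -3  -12 ]
Row echelon form:
[ 5   6  -2   3  |   18 ]
[ 0  -4   6   6  |   24 ]
[ 0   0   5   5  |   10 ]
[ 0   0   0  -3  |  -12 ]
Back-substitution:
x_4 = (-12) / -3 = 4
x_3 = (10 - (5)*(4)) / 5 = -2
x_2 = (24 - (6)*(-2) - (6)*(4)) / -4 = -3
x_1 = (18 - (6)*(-3) - (-2)*(-2) - (3)*(4)) / 5 = 4

(4, -3, -2, 4)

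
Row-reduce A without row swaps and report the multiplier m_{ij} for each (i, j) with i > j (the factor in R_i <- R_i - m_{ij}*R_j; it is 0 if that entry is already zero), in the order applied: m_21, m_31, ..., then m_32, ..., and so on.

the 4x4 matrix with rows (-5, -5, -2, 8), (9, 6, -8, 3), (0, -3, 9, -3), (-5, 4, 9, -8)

Forward elimination:
R2 <- R2 - (-9/5)*R1:  [     0     -3  -58/5   87/5 ]
R3: entry in column 1 is already 0 -> m_{31} = 0 (no row operation needed)
R4 <- R4 - (1)*R1:  [   0    9   11  -16 ]
R3 <- R3 - (1)*R2:  [      0       0   103/5  -102/5 ]
R4 <- R4 - (-3)*R2:  [      0       0  -119/5   181/5 ]
R4 <- R4 - (-119/103)*R3:  [        0         0         0  1301/103 ]
Multipliers (in order of application): m_{21} = -9/5, m_{31} = 0, m_{41} = 1, m_{32} = 1, m_{42} = -3, m_{43} = -119/103

multipliers: -9/5, 0, 1, 1, -3, -119/103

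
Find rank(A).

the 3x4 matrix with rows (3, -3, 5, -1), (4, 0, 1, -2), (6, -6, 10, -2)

rank(A) = 2

Row reduction:
R2 <- R2 - (4/3)*R1:  [     0      4  -17/3   -2/3 ]
R3 <- R3 - (2)*R1:  [ 0  0  0  0 ]
Row echelon form:
[ 3  -3      5    -1 ]
[ 0   4  -17/3  -2/3 ]
[ 0   0      0     0 ]
Nonzero rows / pivot columns: 2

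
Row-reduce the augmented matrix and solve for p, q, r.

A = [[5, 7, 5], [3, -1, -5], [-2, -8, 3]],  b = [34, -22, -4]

(0, 2, 4)

Forward elimination on [A|b]:
R2 <- R2 - (3/5)*R1:  [      0   -26/5      -8  -212/5 ]
R3 <- R3 - (-2/5)*R1:  [     0  -26/5      5   48/5 ]
R3 <- R3 - (1)*R2:  [  0   0  13  52 ]
Row echelon form:
[ 5      7   5  |      34 ]
[ 0  -26/5  -8  |  -212/5 ]
[ 0      0  13  |      52 ]
Back-substitution:
r = (52) / 13 = 4
q = (-212/5 - (-8)*(4)) / (-26/5) = 2
p = (34 - (7)*(2) - (5)*(4)) / 5 = 0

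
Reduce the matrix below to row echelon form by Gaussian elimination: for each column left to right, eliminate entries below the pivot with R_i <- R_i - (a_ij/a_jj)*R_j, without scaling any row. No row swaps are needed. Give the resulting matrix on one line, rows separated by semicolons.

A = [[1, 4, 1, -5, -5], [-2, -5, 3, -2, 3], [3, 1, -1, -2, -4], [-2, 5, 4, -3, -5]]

Forward elimination:
R2 <- R2 - (-2)*R1:  [   0    3    5  -12   -7 ]
R3 <- R3 - (3)*R1:  [   0  -11   -4   13   11 ]
R4 <- R4 - (-2)*R1:  [   0   13    6  -13  -15 ]
R3 <- R3 - (-11/3)*R2:  [     0      0   43/3    -31  -44/3 ]
R4 <- R4 - (13/3)*R2:  [     0      0  -47/3     39   46/3 ]
R4 <- R4 - (-47/43)*R3:  [      0       0       0  220/43  -30/43 ]
Row echelon form:
[ 1  4     1      -5      -5 ]
[ 0  3     5     -12      -7 ]
[ 0  0  43/3     -31   -44/3 ]
[ 0  0     0  220/43  -30/43 ]

REF = [1 4 1 -5 -5; 0 3 5 -12 -7; 0 0 43/3 -31 -44/3; 0 0 0 220/43 -30/43]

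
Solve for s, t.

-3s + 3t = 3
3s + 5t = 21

Forward elimination on [A|b]:
R2 <- R2 - (-1)*R1:  [  0   8  24 ]
Row echelon form:
[ -3  3  |   3 ]
[  0  8  |  24 ]
Back-substitution:
t = (24) / 8 = 3
s = (3 - (3)*(3)) / -3 = 2

(2, 3)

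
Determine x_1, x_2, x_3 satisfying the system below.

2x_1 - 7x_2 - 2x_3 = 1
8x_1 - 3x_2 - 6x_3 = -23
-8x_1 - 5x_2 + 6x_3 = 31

Forward elimination on [A|b]:
R2 <- R2 - (4)*R1:  [   0   25    2  -27 ]
R3 <- R3 - (-4)*R1:  [   0  -33   -2   35 ]
R3 <- R3 - (-33/25)*R2:  [      0       0   16/25  -16/25 ]
Row echelon form:
[ 2  -7     -2  |       1 ]
[ 0  25      2  |     -27 ]
[ 0   0  16/25  |  -16/25 ]
Back-substitution:
x_3 = (-16/25) / (16/25) = -1
x_2 = (-27 - (2)*(-1)) / 25 = -1
x_1 = (1 - (-7)*(-1) - (-2)*(-1)) / 2 = -4

(-4, -1, -1)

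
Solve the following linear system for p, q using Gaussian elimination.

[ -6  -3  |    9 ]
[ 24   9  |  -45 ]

Forward elimination on [A|b]:
R2 <- R2 - (-4)*R1:  [  0  -3  -9 ]
Row echelon form:
[ -6  -3  |   9 ]
[  0  -3  |  -9 ]
Back-substitution:
q = (-9) / -3 = 3
p = (9 - (-3)*(3)) / -6 = -3

(-3, 3)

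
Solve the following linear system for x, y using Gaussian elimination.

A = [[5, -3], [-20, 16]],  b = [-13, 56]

Forward elimination on [A|b]:
R2 <- R2 - (-4)*R1:  [ 0  4  4 ]
Row echelon form:
[ 5  -3  |  -13 ]
[ 0   4  |    4 ]
Back-substitution:
y = (4) / 4 = 1
x = (-13 - (-3)*(1)) / 5 = -2

(-2, 1)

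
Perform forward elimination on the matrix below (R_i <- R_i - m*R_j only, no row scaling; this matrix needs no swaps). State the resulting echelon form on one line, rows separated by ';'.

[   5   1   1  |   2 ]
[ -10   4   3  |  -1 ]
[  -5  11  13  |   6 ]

Forward elimination:
R2 <- R2 - (-2)*R1:  [ 0  6  5  3 ]
R3 <- R3 - (-1)*R1:  [  0  12  14   8 ]
R3 <- R3 - (2)*R2:  [ 0  0  4  2 ]
Row echelon form:
[ 5  1  1  |  2 ]
[ 0  6  5  |  3 ]
[ 0  0  4  |  2 ]

REF = [5 1 1 2; 0 6 5 3; 0 0 4 2]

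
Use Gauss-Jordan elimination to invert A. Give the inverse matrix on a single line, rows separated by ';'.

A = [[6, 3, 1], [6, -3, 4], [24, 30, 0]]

Gauss-Jordan on [A | I]:
R1 <- (1/6)*R1:  [   1  1/2  1/6  |  1/6    0    0 ]
R2 <- R2 - (6)*R1:  [  0  -6   3  |  -1   1   0 ]
R3 <- R3 - (24)*R1:  [  0  18  -4  |  -4   0   1 ]
R2 <- (1/-6)*R2:  [    0     1  -1/2  |   1/6  -1/6     0 ]
R1 <- R1 - (1/2)*R2:  [    1     0  5/12  |  1/12  1/12     0 ]
R3 <- R3 - (18)*R2:  [  0   0   5  |  -7   3   1 ]
R3 <- (1/5)*R3:  [    0     0     1  |  -7/5   3/5   1/5 ]
R1 <- R1 - (5/12)*R3:  [     1      0      0  |    2/3   -1/6  -1/12 ]
R2 <- R2 - (-1/2)*R3:  [     0      1      0  |  -8/15   2/15   1/10 ]
Right block of [I | A^{-1}] is the inverse:
[   2/3  -1/6  -1/12 ]
[ -8/15  2/15   1/10 ]
[  -7/5   3/5    1/5 ]

inverse = [2/3 -1/6 -1/12; -8/15 2/15 1/10; -7/5 3/5 1/5]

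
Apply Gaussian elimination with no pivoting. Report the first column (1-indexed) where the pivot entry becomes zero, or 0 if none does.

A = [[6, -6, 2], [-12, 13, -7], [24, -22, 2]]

Naive forward elimination:
R2 <- R2 - (-2)*R1:  [  0   1  -3 ]
R3 <- R3 - (4)*R1:  [  0   2  -6 ]
R3 <- R3 - (2)*R2:  [ 0  0  0 ]
Matrix at this point:
[ 6  -6   2 ]
[ 0   1  -3 ]
[ 0   0   0 ]
Pivot entry (3,3) in the last row is zero and there are no rows below to swap with -> zero pivot in column 3 (A is singular).

first zero-pivot column = 3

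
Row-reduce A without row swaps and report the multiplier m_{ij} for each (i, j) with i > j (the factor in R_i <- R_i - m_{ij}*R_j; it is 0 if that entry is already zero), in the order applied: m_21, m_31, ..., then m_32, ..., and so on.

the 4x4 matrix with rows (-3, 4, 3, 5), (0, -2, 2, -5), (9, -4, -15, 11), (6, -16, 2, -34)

multipliers: 0, -3, -2, -4, 4, 0

Forward elimination:
R2: entry in column 1 is already 0 -> m_{21} = 0 (no row operation needed)
R3 <- R3 - (-3)*R1:  [  0   8  -6  26 ]
R4 <- R4 - (-2)*R1:  [   0   -8    8  -24 ]
R3 <- R3 - (-4)*R2:  [ 0  0  2  6 ]
R4 <- R4 - (4)*R2:  [  0   0   0  -4 ]
R4: entry in column 3 is already 0 -> m_{43} = 0 (no row operation needed)
Multipliers (in order of application): m_{21} = 0, m_{31} = -3, m_{41} = -2, m_{32} = -4, m_{42} = 4, m_{43} = 0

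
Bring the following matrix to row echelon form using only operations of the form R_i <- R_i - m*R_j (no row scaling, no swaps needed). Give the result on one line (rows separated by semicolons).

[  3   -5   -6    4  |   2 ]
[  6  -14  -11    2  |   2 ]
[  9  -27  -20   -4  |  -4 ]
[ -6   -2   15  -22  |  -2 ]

REF = [3 -5 -6 4 2; 0 -4 1 -6 -2; 0 0 -5 2 -4; 0 0 0 4 8]

Forward elimination:
R2 <- R2 - (2)*R1:  [  0  -4   1  -6  -2 ]
R3 <- R3 - (3)*R1:  [   0  -12   -2  -16  -10 ]
R4 <- R4 - (-2)*R1:  [   0  -12    3  -14    2 ]
R3 <- R3 - (3)*R2:  [  0   0  -5   2  -4 ]
R4 <- R4 - (3)*R2:  [ 0  0  0  4  8 ]
Row echelon form:
[ 3  -5  -6   4  |   2 ]
[ 0  -4   1  -6  |  -2 ]
[ 0   0  -5   2  |  -4 ]
[ 0   0   0   4  |   8 ]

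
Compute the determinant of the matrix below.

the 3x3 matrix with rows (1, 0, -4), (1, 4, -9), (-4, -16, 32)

det(A) = -16

Forward elimination:
R2 <- R2 - (1)*R1:  [  0   4  -5 ]
R3 <- R3 - (-4)*R1:  [   0  -16   16 ]
R3 <- R3 - (-4)*R2:  [  0   0  -4 ]
Upper-triangular form:
[ 1  0  -4 ]
[ 0  4  -5 ]
[ 0  0  -4 ]
det(A) = (-1)^0 * (1) * (4) * (-4) = -16  (0 row swaps -> sign +1)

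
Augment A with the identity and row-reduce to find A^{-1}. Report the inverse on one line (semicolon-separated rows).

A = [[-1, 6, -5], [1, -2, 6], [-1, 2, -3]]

Gauss-Jordan on [A | I]:
R1 <- (1/-1)*R1:  [  1  -6   5  |  -1   0   0 ]
R2 <- R2 - (1)*R1:  [ 0  4  1  |  1  1  0 ]
R3 <- R3 - (-1)*R1:  [  0  -4   2  |  -1   0   1 ]
R2 <- (1/4)*R2:  [   0    1  1/4  |  1/4  1/4    0 ]
R1 <- R1 - (-6)*R2:  [    1     0  13/2  |   1/2   3/2     0 ]
R3 <- R3 - (-4)*R2:  [ 0  0  3  |  0  1  1 ]
R3 <- (1/3)*R3:  [   0    0    1  |    0  1/3  1/3 ]
R1 <- R1 - (13/2)*R3:  [     1      0      0  |    1/2   -2/3  -13/6 ]
R2 <- R2 - (1/4)*R3:  [     0      1      0  |    1/4    1/6  -1/12 ]
Right block of [I | A^{-1}] is the inverse:
[ 1/2  -2/3  -13/6 ]
[ 1/4   1/6  -1/12 ]
[   0   1/3    1/3 ]

inverse = [1/2 -2/3 -13/6; 1/4 1/6 -1/12; 0 1/3 1/3]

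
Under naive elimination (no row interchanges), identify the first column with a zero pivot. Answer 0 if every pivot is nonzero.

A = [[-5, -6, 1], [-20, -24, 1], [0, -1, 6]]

Naive forward elimination:
R2 <- R2 - (4)*R1:  [  0   0  -3 ]
Matrix at this point:
[ -5  -6   1 ]
[  0   0  -3 ]
[  0  -1   6 ]
Pivot entry (2,2) is zero but row 3 has -1 in column 2 -> naive elimination stops; a row interchange (e.g. R2 <-> R3) would be required here.

first zero-pivot column = 2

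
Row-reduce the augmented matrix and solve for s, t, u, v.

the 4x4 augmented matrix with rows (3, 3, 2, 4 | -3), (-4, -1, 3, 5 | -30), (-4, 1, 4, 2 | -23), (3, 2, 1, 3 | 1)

(4, -1, 0, -3)

Forward elimination on [A|b]:
R2 <- R2 - (-4/3)*R1:  [    0     3  17/3  31/3   -34 ]
R3 <- R3 - (-4/3)*R1:  [    0     5  20/3  22/3   -27 ]
R4 <- R4 - (1)*R1:  [  0  -1  -1  -1   4 ]
R3 <- R3 - (5/3)*R2:  [     0      0  -25/9  -89/9   89/3 ]
R4 <- R4 - (-1/3)*R2:  [     0      0    8/9   22/9  -22/3 ]
R4 <- R4 - (-8/25)*R3:  [      0       0       0  -18/25   54/25 ]
Row echelon form:
[ 3  3      2       4  |     -3 ]
[ 0  3   17/3    31/3  |    -34 ]
[ 0  0  -25/9   -89/9  |   89/3 ]
[ 0  0      0  -18/25  |  54/25 ]
Back-substitution:
v = (54/25) / (-18/25) = -3
u = (89/3 - (-89/9)*(-3)) / (-25/9) = 0
t = (-34 - (17/3)*(0) - (31/3)*(-3)) / 3 = -1
s = (-3 - (3)*(-1) - (2)*(0) - (4)*(-3)) / 3 = 4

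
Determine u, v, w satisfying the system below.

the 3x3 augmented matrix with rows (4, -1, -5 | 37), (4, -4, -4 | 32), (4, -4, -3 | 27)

(3, 0, -5)

Forward elimination on [A|b]:
R2 <- R2 - (1)*R1:  [  0  -3   1  -5 ]
R3 <- R3 - (1)*R1:  [   0   -3    2  -10 ]
R3 <- R3 - (1)*R2:  [  0   0   1  -5 ]
Row echelon form:
[ 4  -1  -5  |  37 ]
[ 0  -3   1  |  -5 ]
[ 0   0   1  |  -5 ]
Back-substitution:
w = (-5) / 1 = -5
v = (-5 - (1)*(-5)) / -3 = 0
u = (37 - (-1)*(0) - (-5)*(-5)) / 4 = 3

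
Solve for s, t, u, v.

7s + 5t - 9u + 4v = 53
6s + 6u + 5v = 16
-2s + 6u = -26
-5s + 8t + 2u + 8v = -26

Forward elimination on [A|b]:
R2 <- R2 - (6/7)*R1:  [      0   -30/7    96/7    11/7  -206/7 ]
R3 <- R3 - (-2/7)*R1:  [     0   10/7   24/7    8/7  -76/7 ]
R4 <- R4 - (-5/7)*R1:  [     0   81/7  -31/7   76/7   83/7 ]
R3 <- R3 - (-1/3)*R2:  [     0      0      8    5/3  -62/3 ]
R4 <- R4 - (-27/10)*R2:  [      0       0   163/5  151/10  -338/5 ]
R4 <- R4 - (163/40)*R3:  [       0        0        0  997/120   997/60 ]
Row echelon form:
[ 7      5    -9        4  |      53 ]
[ 0  -30/7  96/7     11/7  |  -206/7 ]
[ 0      0     8      5/3  |   -62/3 ]
[ 0      0     0  997/120  |  997/60 ]
Back-substitution:
v = (997/60) / (997/120) = 2
u = (-62/3 - (5/3)*(2)) / 8 = -3
t = (-206/7 - (96/7)*(-3) - (11/7)*(2)) / (-30/7) = -2
s = (53 - (5)*(-2) - (-9)*(-3) - (4)*(2)) / 7 = 4

(4, -2, -3, 2)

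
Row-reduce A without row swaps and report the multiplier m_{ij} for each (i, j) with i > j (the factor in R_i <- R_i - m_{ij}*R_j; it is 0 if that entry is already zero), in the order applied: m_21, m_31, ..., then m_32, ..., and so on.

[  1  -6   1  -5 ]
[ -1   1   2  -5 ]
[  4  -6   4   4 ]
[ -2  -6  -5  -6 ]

Forward elimination:
R2 <- R2 - (-1)*R1:  [   0   -5    3  -10 ]
R3 <- R3 - (4)*R1:  [  0  18   0  24 ]
R4 <- R4 - (-2)*R1:  [   0  -18   -3  -16 ]
R3 <- R3 - (-18/5)*R2:  [    0     0  54/5   -12 ]
R4 <- R4 - (18/5)*R2:  [     0      0  -69/5     20 ]
R4 <- R4 - (-23/18)*R3:  [    0     0     0  14/3 ]
Multipliers (in order of application): m_{21} = -1, m_{31} = 4, m_{41} = -2, m_{32} = -18/5, m_{42} = 18/5, m_{43} = -23/18

multipliers: -1, 4, -2, -18/5, 18/5, -23/18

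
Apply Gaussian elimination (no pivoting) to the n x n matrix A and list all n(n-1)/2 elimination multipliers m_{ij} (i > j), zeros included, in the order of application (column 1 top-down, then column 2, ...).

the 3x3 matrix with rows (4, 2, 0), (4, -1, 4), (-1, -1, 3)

Forward elimination:
R2 <- R2 - (1)*R1:  [  0  -3   4 ]
R3 <- R3 - (-1/4)*R1:  [    0  -1/2     3 ]
R3 <- R3 - (1/6)*R2:  [   0    0  7/3 ]
Multipliers (in order of application): m_{21} = 1, m_{31} = -1/4, m_{32} = 1/6

multipliers: 1, -1/4, 1/6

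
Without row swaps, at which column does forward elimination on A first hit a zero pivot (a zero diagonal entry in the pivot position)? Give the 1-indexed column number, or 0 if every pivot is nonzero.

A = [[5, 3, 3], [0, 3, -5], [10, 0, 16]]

Naive forward elimination:
R3 <- R3 - (2)*R1:  [  0  -6  10 ]
R3 <- R3 - (-2)*R2:  [ 0  0  0 ]
Matrix at this point:
[ 5  3   3 ]
[ 0  3  -5 ]
[ 0  0   0 ]
Pivot entry (3,3) in the last row is zero and there are no rows below to swap with -> zero pivot in column 3 (A is singular).

first zero-pivot column = 3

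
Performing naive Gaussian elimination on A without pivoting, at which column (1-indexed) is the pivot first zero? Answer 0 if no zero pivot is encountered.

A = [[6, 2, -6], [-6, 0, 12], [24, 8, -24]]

Naive forward elimination:
R2 <- R2 - (-1)*R1:  [ 0  2  6 ]
R3 <- R3 - (4)*R1:  [ 0  0  0 ]
Matrix at this point:
[ 6  2  -6 ]
[ 0  2   6 ]
[ 0  0   0 ]
Pivot entry (3,3) in the last row is zero and there are no rows below to swap with -> zero pivot in column 3 (A is singular).

first zero-pivot column = 3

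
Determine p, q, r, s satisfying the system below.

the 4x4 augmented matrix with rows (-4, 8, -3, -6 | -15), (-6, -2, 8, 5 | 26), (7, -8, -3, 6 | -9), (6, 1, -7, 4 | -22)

Forward elimination on [A|b]:
R2 <- R2 - (3/2)*R1:  [    0   -14  25/2    14  97/2 ]
R3 <- R3 - (-7/4)*R1:  [      0       6   -33/4    -9/2  -141/4 ]
R4 <- R4 - (-3/2)*R1:  [     0     13  -23/2     -5  -89/2 ]
R3 <- R3 - (-3/7)*R2:  [       0        0   -81/28      3/2  -405/28 ]
R4 <- R4 - (-13/14)*R2:  [     0      0   3/28      8  15/28 ]
R4 <- R4 - (-1/27)*R3:  [      0       0       0  145/18       0 ]
Row echelon form:
[ -4    8      -3      -6  |      -15 ]
[  0  -14    25/2      14  |     97/2 ]
[  0    0  -81/28     3/2  |  -405/28 ]
[  0    0       0  145/18  |        0 ]
Back-substitution:
s = (0) / (145/18) = 0
r = (-405/28 - (3/2)*(0)) / (-81/28) = 5
q = (97/2 - (25/2)*(5) - (14)*(0)) / -14 = 1
p = (-15 - (8)*(1) - (-3)*(5) - (-6)*(0)) / -4 = 2

(2, 1, 5, 0)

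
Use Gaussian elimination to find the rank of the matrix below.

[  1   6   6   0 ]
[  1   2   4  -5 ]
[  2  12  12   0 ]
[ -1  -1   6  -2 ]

rank(A) = 3

Row reduction:
R2 <- R2 - (1)*R1:  [  0  -4  -2  -5 ]
R3 <- R3 - (2)*R1:  [ 0  0  0  0 ]
R4 <- R4 - (-1)*R1:  [  0   5  12  -2 ]
R4 <- R4 - (-5/4)*R2:  [     0      0   19/2  -33/4 ]
R3 <-> R4   (pivot in column 3 was zero)
[ 1   6     6      0 ]
[ 0  -4    -2     -5 ]
[ 0   0  19/2  -33/4 ]
[ 0   0     0      0 ]
Row echelon form:
[ 1   6     6      0 ]
[ 0  -4    -2     -5 ]
[ 0   0  19/2  -33/4 ]
[ 0   0     0      0 ]
Nonzero rows / pivot columns: 3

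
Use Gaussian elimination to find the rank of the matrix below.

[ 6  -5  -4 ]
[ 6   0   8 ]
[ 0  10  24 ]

Row reduction:
R2 <- R2 - (1)*R1:  [  0   5  12 ]
R3 <- R3 - (2)*R2:  [ 0  0  0 ]
Row echelon form:
[ 6  -5  -4 ]
[ 0   5  12 ]
[ 0   0   0 ]
Nonzero rows / pivot columns: 2

rank(A) = 2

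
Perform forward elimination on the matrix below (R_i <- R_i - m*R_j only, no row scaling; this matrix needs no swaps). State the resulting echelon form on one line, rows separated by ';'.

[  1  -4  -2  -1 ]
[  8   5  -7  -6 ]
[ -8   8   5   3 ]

REF = [1 -4 -2 -1; 0 37 9 2; 0 0 -191/37 -137/37]

Forward elimination:
R2 <- R2 - (8)*R1:  [  0  37   9   2 ]
R3 <- R3 - (-8)*R1:  [   0  -24  -11   -5 ]
R3 <- R3 - (-24/37)*R2:  [       0        0  -191/37  -137/37 ]
Row echelon form:
[ 1  -4       -2       -1 ]
[ 0  37        9        2 ]
[ 0   0  -191/37  -137/37 ]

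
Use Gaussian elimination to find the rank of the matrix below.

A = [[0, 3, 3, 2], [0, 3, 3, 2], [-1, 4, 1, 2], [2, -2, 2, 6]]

Row reduction:
R1 <-> R3   (pivot in column 1 was zero)
[ -1   4  1  2 ]
[  0   3  3  2 ]
[  0   3  3  2 ]
[  2  -2  2  6 ]
R4 <- R4 - (-2)*R1:  [  0   6   4  10 ]
R3 <- R3 - (1)*R2:  [ 0  0  0  0 ]
R4 <- R4 - (2)*R2:  [  0   0  -2   6 ]
R3 <-> R4   (pivot in column 3 was zero)
[ -1  4   1  2 ]
[  0  3   3  2 ]
[  0  0  -2  6 ]
[  0  0   0  0 ]
Row echelon form:
[ -1  4   1  2 ]
[  0  3   3  2 ]
[  0  0  -2  6 ]
[  0  0   0  0 ]
Nonzero rows / pivot columns: 3

rank(A) = 3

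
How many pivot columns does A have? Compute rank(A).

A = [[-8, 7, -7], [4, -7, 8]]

Row reduction:
R2 <- R2 - (-1/2)*R1:  [    0  -7/2   9/2 ]
Row echelon form:
[ -8     7   -7 ]
[  0  -7/2  9/2 ]
Nonzero rows / pivot columns: 2

rank(A) = 2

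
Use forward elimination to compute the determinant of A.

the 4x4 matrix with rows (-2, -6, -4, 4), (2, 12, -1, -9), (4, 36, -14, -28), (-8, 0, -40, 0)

det(A) = 96

Forward elimination:
R2 <- R2 - (-1)*R1:  [  0   6  -5  -5 ]
R3 <- R3 - (-2)*R1:  [   0   24  -22  -20 ]
R4 <- R4 - (4)*R1:  [   0   24  -24  -16 ]
R3 <- R3 - (4)*R2:  [  0   0  -2   0 ]
R4 <- R4 - (4)*R2:  [  0   0  -4   4 ]
R4 <- R4 - (2)*R3:  [ 0  0  0  4 ]
Upper-triangular form:
[ -2  -6  -4   4 ]
[  0   6  -5  -5 ]
[  0   0  -2   0 ]
[  0   0   0   4 ]
det(A) = (-1)^0 * (-2) * (6) * (-2) * (4) = 96  (0 row swaps -> sign +1)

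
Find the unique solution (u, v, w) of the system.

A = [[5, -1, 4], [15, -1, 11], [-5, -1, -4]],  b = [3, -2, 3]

Forward elimination on [A|b]:
R2 <- R2 - (3)*R1:  [   0    2   -1  -11 ]
R3 <- R3 - (-1)*R1:  [  0  -2   0   6 ]
R3 <- R3 - (-1)*R2:  [  0   0  -1  -5 ]
Row echelon form:
[ 5  -1   4  |    3 ]
[ 0   2  -1  |  -11 ]
[ 0   0  -1  |   -5 ]
Back-substitution:
w = (-5) / -1 = 5
v = (-11 - (-1)*(5)) / 2 = -3
u = (3 - (-1)*(-3) - (4)*(5)) / 5 = -4

(-4, -3, 5)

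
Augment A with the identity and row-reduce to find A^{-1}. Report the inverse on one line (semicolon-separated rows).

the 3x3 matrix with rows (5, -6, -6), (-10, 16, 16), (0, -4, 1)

Gauss-Jordan on [A | I]:
R1 <- (1/5)*R1:  [    1  -6/5  -6/5  |   1/5     0     0 ]
R2 <- R2 - (-10)*R1:  [ 0  4  4  |  2  1  0 ]
R2 <- (1/4)*R2:  [   0    1    1  |  1/2  1/4    0 ]
R1 <- R1 - (-6/5)*R2:  [    1     0     0  |   4/5  3/10     0 ]
R3 <- R3 - (-4)*R2:  [ 0  0  5  |  2  1  1 ]
R3 <- (1/5)*R3:  [   0    0    1  |  2/5  1/5  1/5 ]
R2 <- R2 - (1)*R3:  [    0     1     0  |  1/10  1/20  -1/5 ]
Right block of [I | A^{-1}] is the inverse:
[  4/5  3/10     0 ]
[ 1/10  1/20  -1/5 ]
[  2/5   1/5   1/5 ]

inverse = [4/5 3/10 0; 1/10 1/20 -1/5; 2/5 1/5 1/5]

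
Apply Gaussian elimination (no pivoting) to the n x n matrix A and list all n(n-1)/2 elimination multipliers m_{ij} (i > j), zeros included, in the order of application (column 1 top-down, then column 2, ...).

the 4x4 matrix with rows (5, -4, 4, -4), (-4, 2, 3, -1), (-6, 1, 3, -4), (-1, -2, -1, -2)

multipliers: -4/5, -6/5, -1/5, 19/6, 7/3, 88/71

Forward elimination:
R2 <- R2 - (-4/5)*R1:  [     0   -6/5   31/5  -21/5 ]
R3 <- R3 - (-6/5)*R1:  [     0  -19/5   39/5  -44/5 ]
R4 <- R4 - (-1/5)*R1:  [     0  -14/5   -1/5  -14/5 ]
R3 <- R3 - (19/6)*R2:  [     0      0  -71/6    9/2 ]
R4 <- R4 - (7/3)*R2:  [     0      0  -44/3      7 ]
R4 <- R4 - (88/71)*R3:  [      0       0       0  101/71 ]
Multipliers (in order of application): m_{21} = -4/5, m_{31} = -6/5, m_{41} = -1/5, m_{32} = 19/6, m_{42} = 7/3, m_{43} = 88/71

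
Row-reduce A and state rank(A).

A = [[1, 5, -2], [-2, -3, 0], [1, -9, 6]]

rank(A) = 2

Row reduction:
R2 <- R2 - (-2)*R1:  [  0   7  -4 ]
R3 <- R3 - (1)*R1:  [   0  -14    8 ]
R3 <- R3 - (-2)*R2:  [ 0  0  0 ]
Row echelon form:
[ 1  5  -2 ]
[ 0  7  -4 ]
[ 0  0   0 ]
Nonzero rows / pivot columns: 2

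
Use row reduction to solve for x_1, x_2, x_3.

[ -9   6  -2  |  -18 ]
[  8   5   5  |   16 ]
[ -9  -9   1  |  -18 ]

(2, 0, 0)

Forward elimination on [A|b]:
R2 <- R2 - (-8/9)*R1:  [    0  31/3  29/9     0 ]
R3 <- R3 - (1)*R1:  [   0  -15    3    0 ]
R3 <- R3 - (-45/31)*R2:  [      0       0  238/31       0 ]
Row echelon form:
[ -9     6      -2  |  -18 ]
[  0  31/3    29/9  |    0 ]
[  0     0  238/31  |    0 ]
Back-substitution:
x_3 = (0) / (238/31) = 0
x_2 = (0 - (29/9)*(0)) / (31/3) = 0
x_1 = (-18 - (6)*(0) - (-2)*(0)) / -9 = 2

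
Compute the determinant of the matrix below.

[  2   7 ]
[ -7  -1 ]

Forward elimination:
R2 <- R2 - (-7/2)*R1:  [    0  47/2 ]
Upper-triangular form:
[ 2     7 ]
[ 0  47/2 ]
det(A) = (-1)^0 * (2) * (47/2) = 47  (0 row swaps -> sign +1)

det(A) = 47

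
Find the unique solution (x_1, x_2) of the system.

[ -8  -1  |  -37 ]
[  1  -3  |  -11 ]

Forward elimination on [A|b]:
R2 <- R2 - (-1/8)*R1:  [      0   -25/8  -125/8 ]
Row echelon form:
[ -8     -1  |     -37 ]
[  0  -25/8  |  -125/8 ]
Back-substitution:
x_2 = (-125/8) / (-25/8) = 5
x_1 = (-37 - (-1)*(5)) / -8 = 4

(4, 5)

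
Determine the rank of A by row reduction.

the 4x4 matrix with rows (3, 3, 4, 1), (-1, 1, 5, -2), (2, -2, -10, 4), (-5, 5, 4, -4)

Row reduction:
R2 <- R2 - (-1/3)*R1:  [    0     2  19/3  -5/3 ]
R3 <- R3 - (2/3)*R1:  [     0     -4  -38/3   10/3 ]
R4 <- R4 - (-5/3)*R1:  [    0    10  32/3  -7/3 ]
R3 <- R3 - (-2)*R2:  [ 0  0  0  0 ]
R4 <- R4 - (5)*R2:  [   0    0  -21    6 ]
R3 <-> R4   (pivot in column 3 was zero)
[ 3  3     4     1 ]
[ 0  2  19/3  -5/3 ]
[ 0  0   -21     6 ]
[ 0  0     0     0 ]
Row echelon form:
[ 3  3     4     1 ]
[ 0  2  19/3  -5/3 ]
[ 0  0   -21     6 ]
[ 0  0     0     0 ]
Nonzero rows / pivot columns: 3

rank(A) = 3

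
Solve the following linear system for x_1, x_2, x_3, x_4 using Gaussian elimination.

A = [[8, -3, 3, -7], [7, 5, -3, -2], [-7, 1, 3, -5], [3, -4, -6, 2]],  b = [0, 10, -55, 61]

(3, -4, -5, 3)

Forward elimination on [A|b]:
R2 <- R2 - (7/8)*R1:  [     0   61/8  -45/8   33/8     10 ]
R3 <- R3 - (-7/8)*R1:  [     0  -13/8   45/8  -89/8    -55 ]
R4 <- R4 - (3/8)*R1:  [     0  -23/8  -57/8   37/8     61 ]
R3 <- R3 - (-13/61)*R2:  [        0         0    270/61   -625/61  -3225/61 ]
R4 <- R4 - (-23/61)*R2:  [       0        0  -564/61   377/61  3951/61 ]
R4 <- R4 - (-94/45)*R3:  [      0       0       0  -137/9  -137/3 ]
Row echelon form:
[ 8    -3       3       -7  |         0 ]
[ 0  61/8   -45/8     33/8  |        10 ]
[ 0     0  270/61  -625/61  |  -3225/61 ]
[ 0     0       0   -137/9  |    -137/3 ]
Back-substitution:
x_4 = (-137/3) / (-137/9) = 3
x_3 = (-3225/61 - (-625/61)*(3)) / (270/61) = -5
x_2 = (10 - (-45/8)*(-5) - (33/8)*(3)) / (61/8) = -4
x_1 = (0 - (-3)*(-4) - (3)*(-5) - (-7)*(3)) / 8 = 3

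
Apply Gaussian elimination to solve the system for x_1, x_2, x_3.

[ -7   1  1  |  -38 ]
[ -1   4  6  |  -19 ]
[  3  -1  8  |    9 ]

Forward elimination on [A|b]:
R2 <- R2 - (1/7)*R1:  [     0   27/7   41/7  -95/7 ]
R3 <- R3 - (-3/7)*R1:  [     0   -4/7   59/7  -51/7 ]
R3 <- R3 - (-4/27)*R2:  [       0        0   251/27  -251/27 ]
Row echelon form:
[ -7     1       1  |      -38 ]
[  0  27/7    41/7  |    -95/7 ]
[  0     0  251/27  |  -251/27 ]
Back-substitution:
x_3 = (-251/27) / (251/27) = -1
x_2 = (-95/7 - (41/7)*(-1)) / (27/7) = -2
x_1 = (-38 - (1)*(-2) - (1)*(-1)) / -7 = 5

(5, -2, -1)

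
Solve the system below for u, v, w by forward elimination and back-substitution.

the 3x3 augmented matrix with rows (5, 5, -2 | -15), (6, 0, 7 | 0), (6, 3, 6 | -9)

Forward elimination on [A|b]:
R2 <- R2 - (6/5)*R1:  [    0    -6  47/5    18 ]
R3 <- R3 - (6/5)*R1:  [    0    -3  42/5     9 ]
R3 <- R3 - (1/2)*R2:  [     0      0  37/10      0 ]
Row echelon form:
[ 5   5     -2  |  -15 ]
[ 0  -6   47/5  |   18 ]
[ 0   0  37/10  |    0 ]
Back-substitution:
w = (0) / (37/10) = 0
v = (18 - (47/5)*(0)) / -6 = -3
u = (-15 - (5)*(-3) - (-2)*(0)) / 5 = 0

(0, -3, 0)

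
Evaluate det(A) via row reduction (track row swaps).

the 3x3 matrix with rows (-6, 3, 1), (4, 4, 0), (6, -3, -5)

Forward elimination:
R2 <- R2 - (-2/3)*R1:  [   0    6  2/3 ]
R3 <- R3 - (-1)*R1:  [  0   0  -4 ]
Upper-triangular form:
[ -6  3    1 ]
[  0  6  2/3 ]
[  0  0   -4 ]
det(A) = (-1)^0 * (-6) * (6) * (-4) = 144  (0 row swaps -> sign +1)

det(A) = 144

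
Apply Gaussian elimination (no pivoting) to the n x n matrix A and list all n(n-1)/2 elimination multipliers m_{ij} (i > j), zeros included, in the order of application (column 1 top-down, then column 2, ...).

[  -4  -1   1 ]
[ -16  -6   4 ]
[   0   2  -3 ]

multipliers: 4, 0, -1

Forward elimination:
R2 <- R2 - (4)*R1:  [  0  -2   0 ]
R3: entry in column 1 is already 0 -> m_{31} = 0 (no row operation needed)
R3 <- R3 - (-1)*R2:  [  0   0  -3 ]
Multipliers (in order of application): m_{21} = 4, m_{31} = 0, m_{32} = -1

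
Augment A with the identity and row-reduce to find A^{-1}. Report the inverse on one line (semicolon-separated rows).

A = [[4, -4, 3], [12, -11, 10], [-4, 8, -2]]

inverse = [29/6 -4/3 7/12; 4/3 -1/3 1/3; -13/3 4/3 -1/3]

Gauss-Jordan on [A | I]:
R1 <- (1/4)*R1:  [   1   -1  3/4  |  1/4    0    0 ]
R2 <- R2 - (12)*R1:  [  0   1   1  |  -3   1   0 ]
R3 <- R3 - (-4)*R1:  [ 0  4  1  |  1  0  1 ]
R1 <- R1 - (-1)*R2:  [     1      0    7/4  |  -11/4      1      0 ]
R3 <- R3 - (4)*R2:  [  0   0  -3  |  13  -4   1 ]
R3 <- (1/-3)*R3:  [     0      0      1  |  -13/3    4/3   -1/3 ]
R1 <- R1 - (7/4)*R3:  [    1     0     0  |  29/6  -4/3  7/12 ]
R2 <- R2 - (1)*R3:  [    0     1     0  |   4/3  -1/3   1/3 ]
Right block of [I | A^{-1}] is the inverse:
[  29/6  -4/3  7/12 ]
[   4/3  -1/3   1/3 ]
[ -13/3   4/3  -1/3 ]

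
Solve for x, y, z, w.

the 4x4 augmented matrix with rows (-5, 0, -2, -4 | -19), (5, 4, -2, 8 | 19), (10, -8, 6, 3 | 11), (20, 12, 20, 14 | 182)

(1, 4, 5, 1)

Forward elimination on [A|b]:
R2 <- R2 - (-1)*R1:  [  0   4  -4   4   0 ]
R3 <- R3 - (-2)*R1:  [   0   -8    2   -5  -27 ]
R4 <- R4 - (-4)*R1:  [   0   12   12   -2  106 ]
R3 <- R3 - (-2)*R2:  [   0    0   -6    3  -27 ]
R4 <- R4 - (3)*R2:  [   0    0   24  -14  106 ]
R4 <- R4 - (-4)*R3:  [  0   0   0  -2  -2 ]
Row echelon form:
[ -5  0  -2  -4  |  -19 ]
[  0  4  -4   4  |    0 ]
[  0  0  -6   3  |  -27 ]
[  0  0   0  -2  |   -2 ]
Back-substitution:
w = (-2) / -2 = 1
z = (-27 - (3)*(1)) / -6 = 5
y = (0 - (-4)*(5) - (4)*(1)) / 4 = 4
x = (-19 - (-2)*(5) - (-4)*(1)) / -5 = 1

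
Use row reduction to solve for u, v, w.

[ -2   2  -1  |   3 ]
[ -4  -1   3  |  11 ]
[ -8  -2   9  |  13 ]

(-4, -4, -3)

Forward elimination on [A|b]:
R2 <- R2 - (2)*R1:  [  0  -5   5   5 ]
R3 <- R3 - (4)*R1:  [   0  -10   13    1 ]
R3 <- R3 - (2)*R2:  [  0   0   3  -9 ]
Row echelon form:
[ -2   2  -1  |   3 ]
[  0  -5   5  |   5 ]
[  0   0   3  |  -9 ]
Back-substitution:
w = (-9) / 3 = -3
v = (5 - (5)*(-3)) / -5 = -4
u = (3 - (2)*(-4) - (-1)*(-3)) / -2 = -4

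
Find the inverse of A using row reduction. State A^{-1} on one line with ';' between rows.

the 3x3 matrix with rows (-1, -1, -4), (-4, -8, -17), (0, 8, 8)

Gauss-Jordan on [A | I]:
R1 <- (1/-1)*R1:  [  1   1   4  |  -1   0   0 ]
R2 <- R2 - (-4)*R1:  [  0  -4  -1  |  -4   1   0 ]
R2 <- (1/-4)*R2:  [    0     1   1/4  |     1  -1/4     0 ]
R1 <- R1 - (1)*R2:  [    1     0  15/4  |    -2   1/4     0 ]
R3 <- R3 - (8)*R2:  [  0   0   6  |  -8   2   1 ]
R3 <- (1/6)*R3:  [    0     0     1  |  -4/3   1/3   1/6 ]
R1 <- R1 - (15/4)*R3:  [    1     0     0  |     3    -1  -5/8 ]
R2 <- R2 - (1/4)*R3:  [     0      1      0  |    4/3   -1/3  -1/24 ]
Right block of [I | A^{-1}] is the inverse:
[    3    -1   -5/8 ]
[  4/3  -1/3  -1/24 ]
[ -4/3   1/3    1/6 ]

inverse = [3 -1 -5/8; 4/3 -1/3 -1/24; -4/3 1/3 1/6]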